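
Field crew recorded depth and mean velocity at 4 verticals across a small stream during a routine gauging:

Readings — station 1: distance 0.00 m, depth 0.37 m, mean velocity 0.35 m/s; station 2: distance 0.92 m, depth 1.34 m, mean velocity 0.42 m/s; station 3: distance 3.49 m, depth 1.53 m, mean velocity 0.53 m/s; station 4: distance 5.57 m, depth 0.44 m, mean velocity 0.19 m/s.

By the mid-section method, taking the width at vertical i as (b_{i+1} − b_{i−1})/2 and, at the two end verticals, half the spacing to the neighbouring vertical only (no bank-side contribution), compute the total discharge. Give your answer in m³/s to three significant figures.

3.01 m³/s

w_1 = (0.92 − 0.00)/2 = 0.46 m; q_1 = 0.35 × 0.37 × 0.46 = 0.05957 m³/s
w_2 = (3.49 − 0.00)/2 = 1.745 m; q_2 = 0.42 × 1.34 × 1.745 = 0.9821 m³/s
w_3 = (5.57 − 0.92)/2 = 2.325 m; q_3 = 0.53 × 1.53 × 2.325 = 1.885 m³/s
w_4 = (5.57 − 3.49)/2 = 1.04 m; q_4 = 0.19 × 0.44 × 1.04 = 0.08694 m³/s
Q = Σ qᵢ = 3.014 m³/s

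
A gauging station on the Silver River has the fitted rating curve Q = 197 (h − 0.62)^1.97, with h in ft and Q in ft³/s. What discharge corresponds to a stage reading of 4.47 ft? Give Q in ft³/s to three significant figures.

Q = 197 × (4.47 − 0.62)^1.97 = 197 × 3.85^1.97 = 2804 ft³/s

2800 ft³/s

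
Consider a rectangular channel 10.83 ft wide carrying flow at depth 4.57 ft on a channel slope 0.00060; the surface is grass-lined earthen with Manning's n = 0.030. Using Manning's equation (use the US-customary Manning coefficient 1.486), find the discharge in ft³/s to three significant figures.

A = b·y = 10.83 × 4.57 = 49.49 ft²
P = b + 2y = 10.83 + 2×4.57 = 19.97 ft
R = A/P = 49.49/19.97 = 2.478 ft
Q = (1.486/n)·A·R^(2/3)·S^(1/2) = (1.486/0.030) × 49.49 × 2.478^(2/3) × 0.00060^(1/2) = 110.0 ft³/s

110 ft³/s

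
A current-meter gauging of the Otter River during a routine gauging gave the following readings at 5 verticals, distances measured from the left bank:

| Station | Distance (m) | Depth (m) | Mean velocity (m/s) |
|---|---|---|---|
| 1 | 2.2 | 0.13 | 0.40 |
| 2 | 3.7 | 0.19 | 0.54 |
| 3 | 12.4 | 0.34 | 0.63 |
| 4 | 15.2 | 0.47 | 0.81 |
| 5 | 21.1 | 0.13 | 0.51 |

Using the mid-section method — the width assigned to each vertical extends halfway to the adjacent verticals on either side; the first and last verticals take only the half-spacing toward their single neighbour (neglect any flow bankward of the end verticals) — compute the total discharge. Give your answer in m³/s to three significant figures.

w_1 = (3.7 − 2.2)/2 = 0.75 m; q_1 = 0.40 × 0.13 × 0.75 = 0.03900 m³/s
w_2 = (12.4 − 2.2)/2 = 5.1 m; q_2 = 0.54 × 0.19 × 5.1 = 0.5233 m³/s
w_3 = (15.2 − 3.7)/2 = 5.75 m; q_3 = 0.63 × 0.34 × 5.75 = 1.232 m³/s
w_4 = (21.1 − 12.4)/2 = 4.35 m; q_4 = 0.81 × 0.47 × 4.35 = 1.656 m³/s
w_5 = (21.1 − 15.2)/2 = 2.95 m; q_5 = 0.51 × 0.13 × 2.95 = 0.1956 m³/s
Q = Σ qᵢ = 3.646 m³/s

3.65 m³/s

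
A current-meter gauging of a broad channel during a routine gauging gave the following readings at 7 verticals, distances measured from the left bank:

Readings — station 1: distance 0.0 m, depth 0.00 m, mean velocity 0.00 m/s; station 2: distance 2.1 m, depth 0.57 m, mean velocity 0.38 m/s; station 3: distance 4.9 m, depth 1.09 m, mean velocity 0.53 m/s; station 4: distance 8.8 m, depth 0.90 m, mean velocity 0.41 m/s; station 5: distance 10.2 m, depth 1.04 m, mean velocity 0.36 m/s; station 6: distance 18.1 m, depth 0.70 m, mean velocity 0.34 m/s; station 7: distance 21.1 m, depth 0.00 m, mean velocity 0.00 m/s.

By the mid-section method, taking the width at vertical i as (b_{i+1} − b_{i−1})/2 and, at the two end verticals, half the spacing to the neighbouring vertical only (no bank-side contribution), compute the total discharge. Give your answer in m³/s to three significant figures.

w_2 = (4.9 − 0.0)/2 = 2.45 m; q_2 = 0.38 × 0.57 × 2.45 = 0.5307 m³/s
w_3 = (8.8 − 2.1)/2 = 3.35 m; q_3 = 0.53 × 1.09 × 3.35 = 1.935 m³/s
w_4 = (10.2 − 4.9)/2 = 2.65 m; q_4 = 0.41 × 0.90 × 2.65 = 0.9779 m³/s
w_5 = (18.1 − 8.8)/2 = 4.65 m; q_5 = 0.36 × 1.04 × 4.65 = 1.741 m³/s
w_6 = (21.1 − 10.2)/2 = 5.45 m; q_6 = 0.34 × 0.70 × 5.45 = 1.297 m³/s
Stations 1, 7 contribute zero (depth or velocity is 0).
Q = Σ qᵢ = 6.482 m³/s

6.48 m³/s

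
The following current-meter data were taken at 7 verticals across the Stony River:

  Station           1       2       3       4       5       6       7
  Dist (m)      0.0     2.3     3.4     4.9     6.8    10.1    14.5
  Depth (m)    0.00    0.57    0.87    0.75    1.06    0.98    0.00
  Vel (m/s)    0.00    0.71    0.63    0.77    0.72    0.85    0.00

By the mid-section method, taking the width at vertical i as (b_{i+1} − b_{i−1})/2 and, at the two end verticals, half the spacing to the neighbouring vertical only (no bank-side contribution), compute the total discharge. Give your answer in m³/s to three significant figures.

w_2 = (3.4 − 0.0)/2 = 1.7 m; q_2 = 0.71 × 0.57 × 1.7 = 0.6880 m³/s
w_3 = (4.9 − 2.3)/2 = 1.3 m; q_3 = 0.63 × 0.87 × 1.3 = 0.7125 m³/s
w_4 = (6.8 − 3.4)/2 = 1.7 m; q_4 = 0.77 × 0.75 × 1.7 = 0.9818 m³/s
w_5 = (10.1 − 4.9)/2 = 2.6 m; q_5 = 0.72 × 1.06 × 2.6 = 1.984 m³/s
w_6 = (14.5 − 6.8)/2 = 3.85 m; q_6 = 0.85 × 0.98 × 3.85 = 3.207 m³/s
Stations 1, 7 contribute zero (depth or velocity is 0).
Q = Σ qᵢ = 7.574 m³/s

7.57 m³/s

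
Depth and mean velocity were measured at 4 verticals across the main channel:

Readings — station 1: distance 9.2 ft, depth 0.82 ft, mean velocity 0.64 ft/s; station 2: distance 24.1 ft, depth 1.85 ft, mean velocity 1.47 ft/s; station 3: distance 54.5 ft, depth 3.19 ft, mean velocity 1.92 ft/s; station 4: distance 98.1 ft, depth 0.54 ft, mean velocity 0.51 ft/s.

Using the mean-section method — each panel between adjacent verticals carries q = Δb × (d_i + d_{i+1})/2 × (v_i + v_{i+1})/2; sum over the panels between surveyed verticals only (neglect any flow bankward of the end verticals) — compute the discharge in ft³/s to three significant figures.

250 ft³/s

Panel 1-2: Δb = 14.9 ft, d̄ = (0.82+1.85)/2 = 1.335, v̄ = (0.64+1.47)/2 = 1.055 → q = 14.9×1.335×1.055 = 20.99 ft³/s
Panel 2-3: Δb = 30.4 ft, d̄ = (1.85+3.19)/2 = 2.52, v̄ = (1.47+1.92)/2 = 1.695 → q = 30.4×2.52×1.695 = 129.9 ft³/s
Panel 3-4: Δb = 43.6 ft, d̄ = (3.19+0.54)/2 = 1.865, v̄ = (1.92+0.51)/2 = 1.215 → q = 43.6×1.865×1.215 = 98.80 ft³/s
Q = Σ q = 249.6 ft³/s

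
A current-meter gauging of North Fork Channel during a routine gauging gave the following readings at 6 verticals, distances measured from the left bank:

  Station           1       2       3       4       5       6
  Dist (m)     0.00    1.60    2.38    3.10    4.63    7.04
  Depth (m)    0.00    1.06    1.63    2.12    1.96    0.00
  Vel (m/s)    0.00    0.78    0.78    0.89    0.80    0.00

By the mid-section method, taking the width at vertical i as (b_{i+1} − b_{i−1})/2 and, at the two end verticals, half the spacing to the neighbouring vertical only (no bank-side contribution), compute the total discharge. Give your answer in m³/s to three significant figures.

w_2 = (2.38 − 0.00)/2 = 1.19 m; q_2 = 0.78 × 1.06 × 1.19 = 0.9839 m³/s
w_3 = (3.10 − 1.60)/2 = 0.75 m; q_3 = 0.78 × 1.63 × 0.75 = 0.9536 m³/s
w_4 = (4.63 − 2.38)/2 = 1.125 m; q_4 = 0.89 × 2.12 × 1.125 = 2.123 m³/s
w_5 = (7.04 − 3.10)/2 = 1.97 m; q_5 = 0.80 × 1.96 × 1.97 = 3.089 m³/s
Stations 1, 6 contribute zero (depth or velocity is 0).
Q = Σ qᵢ = 7.149 m³/s

7.15 m³/s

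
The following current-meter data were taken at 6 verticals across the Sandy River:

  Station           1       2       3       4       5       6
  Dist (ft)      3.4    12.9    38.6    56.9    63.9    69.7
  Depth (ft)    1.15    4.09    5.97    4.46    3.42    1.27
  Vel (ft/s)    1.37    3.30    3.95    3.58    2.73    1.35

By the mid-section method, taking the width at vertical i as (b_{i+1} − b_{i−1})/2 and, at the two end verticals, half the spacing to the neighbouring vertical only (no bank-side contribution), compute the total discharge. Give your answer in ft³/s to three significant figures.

w_1 = (12.9 − 3.4)/2 = 4.75 ft; q_1 = 1.37 × 1.15 × 4.75 = 7.484 ft³/s
w_2 = (38.6 − 3.4)/2 = 17.6 ft; q_2 = 3.30 × 4.09 × 17.6 = 237.5 ft³/s
w_3 = (56.9 − 12.9)/2 = 22 ft; q_3 = 3.95 × 5.97 × 22 = 518.8 ft³/s
w_4 = (63.9 − 38.6)/2 = 12.65 ft; q_4 = 3.58 × 4.46 × 12.65 = 202.0 ft³/s
w_5 = (69.7 − 56.9)/2 = 6.4 ft; q_5 = 2.73 × 3.42 × 6.4 = 59.75 ft³/s
w_6 = (69.7 − 63.9)/2 = 2.9 ft; q_6 = 1.35 × 1.27 × 2.9 = 4.972 ft³/s
Q = Σ qᵢ = 1031 ft³/s

1030 ft³/s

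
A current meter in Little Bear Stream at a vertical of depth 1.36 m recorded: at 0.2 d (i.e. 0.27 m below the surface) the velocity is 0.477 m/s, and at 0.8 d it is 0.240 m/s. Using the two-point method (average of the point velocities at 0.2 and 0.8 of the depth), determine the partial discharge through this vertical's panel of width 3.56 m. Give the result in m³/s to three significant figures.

1.74 m³/s

v̄ = (0.477 + 0.240) / 2 = 0.3585 m/s
q = v̄ × d × w = 0.3585 × 1.36 × 3.56 = 1.736 m³/s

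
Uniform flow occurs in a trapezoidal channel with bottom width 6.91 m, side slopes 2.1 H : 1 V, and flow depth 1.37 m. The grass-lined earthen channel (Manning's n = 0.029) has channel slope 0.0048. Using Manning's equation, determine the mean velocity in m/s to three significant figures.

2.40 m/s

A = (b + z·y)·y = (6.91 + 2.1×1.37)×1.37 = 13.41 m²
P = b + 2y√(1+z²) = 6.91 + 2×1.37×√(1+2.1²) = 13.28 m
R = A/P = 13.41/13.28 = 1.009 m
Q = (1/n)·A·R^(2/3)·S^(1/2) = (1/0.029) × 13.41 × 1.009^(2/3) × 0.0048^(1/2) = 32.23 m³/s
V = Q/A = 32.23/13.41 = 2.404 m/s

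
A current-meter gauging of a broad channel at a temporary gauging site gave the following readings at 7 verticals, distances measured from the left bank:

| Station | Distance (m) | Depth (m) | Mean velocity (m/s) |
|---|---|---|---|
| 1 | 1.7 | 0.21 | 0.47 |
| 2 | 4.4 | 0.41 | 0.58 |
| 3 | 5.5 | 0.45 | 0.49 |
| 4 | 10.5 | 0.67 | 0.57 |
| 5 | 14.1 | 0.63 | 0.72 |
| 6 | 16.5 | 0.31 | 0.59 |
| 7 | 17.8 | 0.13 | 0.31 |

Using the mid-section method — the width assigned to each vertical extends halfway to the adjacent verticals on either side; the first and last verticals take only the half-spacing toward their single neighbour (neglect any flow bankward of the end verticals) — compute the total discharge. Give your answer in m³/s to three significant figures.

4.63 m³/s

w_1 = (4.4 − 1.7)/2 = 1.35 m; q_1 = 0.47 × 0.21 × 1.35 = 0.1332 m³/s
w_2 = (5.5 − 1.7)/2 = 1.9 m; q_2 = 0.58 × 0.41 × 1.9 = 0.4518 m³/s
w_3 = (10.5 − 4.4)/2 = 3.05 m; q_3 = 0.49 × 0.45 × 3.05 = 0.6725 m³/s
w_4 = (14.1 − 5.5)/2 = 4.3 m; q_4 = 0.57 × 0.67 × 4.3 = 1.642 m³/s
w_5 = (16.5 − 10.5)/2 = 3 m; q_5 = 0.72 × 0.63 × 3 = 1.361 m³/s
w_6 = (17.8 − 14.1)/2 = 1.85 m; q_6 = 0.59 × 0.31 × 1.85 = 0.3384 m³/s
w_7 = (17.8 − 16.5)/2 = 0.65 m; q_7 = 0.31 × 0.13 × 0.65 = 0.02620 m³/s
Q = Σ qᵢ = 4.625 m³/s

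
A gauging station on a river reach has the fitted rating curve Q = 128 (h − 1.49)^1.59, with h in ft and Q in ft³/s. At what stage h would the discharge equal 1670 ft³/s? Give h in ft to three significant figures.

h − h₀ = (Q/C)^(1/b) = (1670/128)^(1/1.59) = 5.030 ft
h = 1.49 + 5.030 = 6.520 ft

6.52 ft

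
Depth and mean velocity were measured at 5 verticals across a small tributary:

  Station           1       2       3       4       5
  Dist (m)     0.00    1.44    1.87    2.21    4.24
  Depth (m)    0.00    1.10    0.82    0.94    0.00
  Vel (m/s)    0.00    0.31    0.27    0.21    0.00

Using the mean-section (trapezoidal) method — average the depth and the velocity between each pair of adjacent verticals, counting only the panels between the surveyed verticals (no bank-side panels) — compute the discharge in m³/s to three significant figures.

Panel 1-2: Δb = 1.44 m, d̄ = (0.00+1.10)/2 = 0.55, v̄ = (0.00+0.31)/2 = 0.155 → q = 1.44×0.55×0.155 = 0.1228 m³/s
Panel 2-3: Δb = 0.43 m, d̄ = (1.10+0.82)/2 = 0.96, v̄ = (0.31+0.27)/2 = 0.29 → q = 0.43×0.96×0.29 = 0.1197 m³/s
Panel 3-4: Δb = 0.34 m, d̄ = (0.82+0.94)/2 = 0.88, v̄ = (0.27+0.21)/2 = 0.24 → q = 0.34×0.88×0.24 = 0.07181 m³/s
Panel 4-5: Δb = 2.03 m, d̄ = (0.94+0.00)/2 = 0.47, v̄ = (0.21+0.00)/2 = 0.105 → q = 2.03×0.47×0.105 = 0.1002 m³/s
Q = Σ q = 0.4145 m³/s

0.414 m³/s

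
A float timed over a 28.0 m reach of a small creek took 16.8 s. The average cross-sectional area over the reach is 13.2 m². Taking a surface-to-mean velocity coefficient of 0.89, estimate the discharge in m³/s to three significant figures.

19.6 m³/s

v_surface = L / t̄ = 28.0 / 16.8 = 1.667 m/s
v_mean = 0.89 × 1.667 = 1.483 m/s
Q = A × v_mean = 13.2 × 1.483 = 19.58 m³/s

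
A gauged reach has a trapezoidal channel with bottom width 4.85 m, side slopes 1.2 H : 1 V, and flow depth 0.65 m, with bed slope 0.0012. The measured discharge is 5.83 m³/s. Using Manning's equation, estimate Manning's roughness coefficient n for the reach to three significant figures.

0.0143

A = (b + z·y)·y = (4.85 + 1.2×0.65)×0.65 = 3.660 m²
P = b + 2y√(1+z²) = 4.85 + 2×0.65×√(1+1.2²) = 6.881 m
R = A/P = 3.660/6.881 = 0.5319 m
n = (1/Q)·A·R^(2/3)·S^(1/2) = (1/5.83) × 3.660 × 0.6564 × 0.03464 = 0.01427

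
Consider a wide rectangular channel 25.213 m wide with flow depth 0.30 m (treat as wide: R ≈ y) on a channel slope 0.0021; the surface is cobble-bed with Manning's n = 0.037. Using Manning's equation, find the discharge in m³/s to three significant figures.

4.20 m³/s

A = b·y = 25.213 × 0.30 = 7.564 m²
Wide channel: R ≈ y = 0.30 m
Q = (1/n)·A·R^(2/3)·S^(1/2) = (1/0.037) × 7.564 × 0.3000^(2/3) × 0.0021^(1/2) = 4.198 m³/s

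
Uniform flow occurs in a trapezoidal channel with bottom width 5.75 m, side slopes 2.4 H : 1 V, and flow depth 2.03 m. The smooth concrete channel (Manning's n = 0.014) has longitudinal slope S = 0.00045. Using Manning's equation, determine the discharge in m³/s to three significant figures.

39.4 m³/s

A = (b + z·y)·y = (5.75 + 2.4×2.03)×2.03 = 21.56 m²
P = b + 2y√(1+z²) = 5.75 + 2×2.03×√(1+2.4²) = 16.31 m
R = A/P = 21.56/16.31 = 1.322 m
Q = (1/n)·A·R^(2/3)·S^(1/2) = (1/0.014) × 21.56 × 1.322^(2/3) × 0.00045^(1/2) = 39.36 m³/s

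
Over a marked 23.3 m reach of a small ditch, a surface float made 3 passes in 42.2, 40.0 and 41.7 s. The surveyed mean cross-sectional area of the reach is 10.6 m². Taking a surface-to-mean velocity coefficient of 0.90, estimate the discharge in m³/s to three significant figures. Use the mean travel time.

t̄ = (42.2 + 40.0 + 41.7) / 3 = 41.3 s
v_surface = L / t̄ = 23.3 / 41.3 = 0.5642 m/s
v_mean = 0.90 × 0.5642 = 0.5077 m/s
Q = A × v_mean = 10.6 × 0.5077 = 5.382 m³/s

5.38 m³/s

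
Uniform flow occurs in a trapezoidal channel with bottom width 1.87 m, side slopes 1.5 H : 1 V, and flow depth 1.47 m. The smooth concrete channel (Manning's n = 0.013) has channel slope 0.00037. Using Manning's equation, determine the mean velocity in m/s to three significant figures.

1.31 m/s

A = (b + z·y)·y = (1.87 + 1.5×1.47)×1.47 = 5.990 m²
P = b + 2y√(1+z²) = 1.87 + 2×1.47×√(1+1.5²) = 7.170 m
R = A/P = 5.990/7.170 = 0.8354 m
Q = (1/n)·A·R^(2/3)·S^(1/2) = (1/0.013) × 5.990 × 0.8354^(2/3) × 0.00037^(1/2) = 7.862 m³/s
V = Q/A = 7.862/5.990 = 1.313 m/s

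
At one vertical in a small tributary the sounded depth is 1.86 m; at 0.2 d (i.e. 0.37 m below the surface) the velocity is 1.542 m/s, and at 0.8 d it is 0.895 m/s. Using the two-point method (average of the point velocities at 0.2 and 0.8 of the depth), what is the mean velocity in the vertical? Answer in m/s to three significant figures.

v̄ = (1.542 + 0.895) / 2 = 1.219 m/s

1.22 m/s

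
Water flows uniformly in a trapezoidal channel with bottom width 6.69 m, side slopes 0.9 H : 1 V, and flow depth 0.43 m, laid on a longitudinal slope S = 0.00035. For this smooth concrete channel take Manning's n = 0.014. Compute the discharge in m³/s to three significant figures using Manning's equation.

A = (b + z·y)·y = (6.69 + 0.9×0.43)×0.43 = 3.043 m²
P = b + 2y√(1+z²) = 6.69 + 2×0.43×√(1+0.9²) = 7.847 m
R = A/P = 3.043/7.847 = 0.3878 m
Q = (1/n)·A·R^(2/3)·S^(1/2) = (1/0.014) × 3.043 × 0.3878^(2/3) × 0.00035^(1/2) = 2.163 m³/s

2.16 m³/s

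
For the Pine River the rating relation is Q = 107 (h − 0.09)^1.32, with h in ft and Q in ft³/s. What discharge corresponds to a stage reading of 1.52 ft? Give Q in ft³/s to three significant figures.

Q = 107 × (1.52 − 0.09)^1.32 = 107 × 1.43^1.32 = 171.6 ft³/s

172 ft³/s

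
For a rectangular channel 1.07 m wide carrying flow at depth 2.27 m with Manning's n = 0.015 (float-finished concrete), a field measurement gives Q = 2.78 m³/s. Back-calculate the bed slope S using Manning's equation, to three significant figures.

0.000900

A = b·y = 1.07 × 2.27 = 2.429 m²
P = b + 2y = 1.07 + 2×2.27 = 5.610 m
R = A/P = 2.429/5.610 = 0.4330 m
S = (Q·n / (1·A·R^(2/3)))² = (2.78×0.015 / (1×2.429×0.5723))² = 0.0008999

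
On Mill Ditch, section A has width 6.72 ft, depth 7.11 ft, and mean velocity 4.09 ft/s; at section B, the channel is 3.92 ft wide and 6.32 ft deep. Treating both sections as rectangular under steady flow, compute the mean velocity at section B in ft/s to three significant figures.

Q = A₁V₁ = (6.72×7.11) × 4.09 = 195.4 ft³/s
A₂ = 3.92 × 6.32 = 24.77 ft²
V₂ = Q/A₂ = 195.4/24.77 = 7.888 ft/s

7.89 ft/s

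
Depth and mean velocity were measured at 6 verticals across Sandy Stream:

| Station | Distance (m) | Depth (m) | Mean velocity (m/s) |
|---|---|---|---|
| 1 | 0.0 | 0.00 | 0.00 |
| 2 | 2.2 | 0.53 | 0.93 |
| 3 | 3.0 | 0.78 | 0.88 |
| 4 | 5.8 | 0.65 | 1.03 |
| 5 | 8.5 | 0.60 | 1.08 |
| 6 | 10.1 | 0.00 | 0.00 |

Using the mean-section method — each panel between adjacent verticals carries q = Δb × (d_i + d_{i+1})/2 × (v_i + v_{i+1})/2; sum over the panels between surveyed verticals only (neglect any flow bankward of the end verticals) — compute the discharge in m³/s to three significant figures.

Panel 1-2: Δb = 2.2 m, d̄ = (0.00+0.53)/2 = 0.265, v̄ = (0.00+0.93)/2 = 0.465 → q = 2.2×0.265×0.465 = 0.2711 m³/s
Panel 2-3: Δb = 0.8 m, d̄ = (0.53+0.78)/2 = 0.655, v̄ = (0.93+0.88)/2 = 0.905 → q = 0.8×0.655×0.905 = 0.4742 m³/s
Panel 3-4: Δb = 2.8 m, d̄ = (0.78+0.65)/2 = 0.715, v̄ = (0.88+1.03)/2 = 0.955 → q = 2.8×0.715×0.955 = 1.912 m³/s
Panel 4-5: Δb = 2.7 m, d̄ = (0.65+0.60)/2 = 0.625, v̄ = (1.03+1.08)/2 = 1.055 → q = 2.7×0.625×1.055 = 1.780 m³/s
Panel 5-6: Δb = 1.6 m, d̄ = (0.60+0.00)/2 = 0.3, v̄ = (1.08+0.00)/2 = 0.54 → q = 1.6×0.3×0.54 = 0.2592 m³/s
Q = Σ q = 4.697 m³/s

4.70 m³/s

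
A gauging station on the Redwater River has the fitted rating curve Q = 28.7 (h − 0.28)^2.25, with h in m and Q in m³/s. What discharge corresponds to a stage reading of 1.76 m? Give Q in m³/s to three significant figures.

Q = 28.7 × (1.76 − 0.28)^2.25 = 28.7 × 1.48^2.25 = 69.34 m³/s

69.3 m³/s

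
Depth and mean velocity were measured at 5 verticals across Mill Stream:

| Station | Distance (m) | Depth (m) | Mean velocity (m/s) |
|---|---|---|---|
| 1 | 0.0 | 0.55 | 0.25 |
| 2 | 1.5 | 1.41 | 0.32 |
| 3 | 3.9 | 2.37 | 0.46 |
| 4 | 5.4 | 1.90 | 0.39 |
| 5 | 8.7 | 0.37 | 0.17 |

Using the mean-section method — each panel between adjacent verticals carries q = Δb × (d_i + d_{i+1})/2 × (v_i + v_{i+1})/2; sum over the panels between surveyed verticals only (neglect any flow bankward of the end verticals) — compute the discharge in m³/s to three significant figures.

Panel 1-2: Δb = 1.5 m, d̄ = (0.55+1.41)/2 = 0.98, v̄ = (0.25+0.32)/2 = 0.285 → q = 1.5×0.98×0.285 = 0.4190 m³/s
Panel 2-3: Δb = 2.4 m, d̄ = (1.41+2.37)/2 = 1.89, v̄ = (0.32+0.46)/2 = 0.39 → q = 2.4×1.89×0.39 = 1.769 m³/s
Panel 3-4: Δb = 1.5 m, d̄ = (2.37+1.90)/2 = 2.135, v̄ = (0.46+0.39)/2 = 0.425 → q = 1.5×2.135×0.425 = 1.361 m³/s
Panel 4-5: Δb = 3.3 m, d̄ = (1.90+0.37)/2 = 1.135, v̄ = (0.39+0.17)/2 = 0.28 → q = 3.3×1.135×0.28 = 1.049 m³/s
Q = Σ q = 4.598 m³/s

4.60 m³/s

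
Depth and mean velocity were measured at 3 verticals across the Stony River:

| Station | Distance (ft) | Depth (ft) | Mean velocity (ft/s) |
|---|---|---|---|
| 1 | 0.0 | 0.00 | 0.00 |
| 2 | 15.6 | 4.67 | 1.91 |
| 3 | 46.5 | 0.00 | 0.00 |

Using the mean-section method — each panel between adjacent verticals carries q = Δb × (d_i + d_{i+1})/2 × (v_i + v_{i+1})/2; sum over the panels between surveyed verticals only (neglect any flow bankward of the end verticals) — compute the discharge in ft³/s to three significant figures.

104 ft³/s

Panel 1-2: Δb = 15.6 ft, d̄ = (0.00+4.67)/2 = 2.335, v̄ = (0.00+1.91)/2 = 0.955 → q = 15.6×2.335×0.955 = 34.79 ft³/s
Panel 2-3: Δb = 30.9 ft, d̄ = (4.67+0.00)/2 = 2.335, v̄ = (1.91+0.00)/2 = 0.955 → q = 30.9×2.335×0.955 = 68.90 ft³/s
Q = Σ q = 103.7 ft³/s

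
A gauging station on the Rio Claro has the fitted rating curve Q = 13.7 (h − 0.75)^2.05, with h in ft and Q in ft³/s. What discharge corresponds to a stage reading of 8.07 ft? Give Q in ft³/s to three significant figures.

811 ft³/s

Q = 13.7 × (8.07 − 0.75)^2.05 = 13.7 × 7.32^2.05 = 810.9 ft³/s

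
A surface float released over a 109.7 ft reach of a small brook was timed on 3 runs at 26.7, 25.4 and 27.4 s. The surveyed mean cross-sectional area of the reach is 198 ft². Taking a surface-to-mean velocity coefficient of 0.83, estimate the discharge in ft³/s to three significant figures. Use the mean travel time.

680 ft³/s

t̄ = (26.7 + 25.4 + 27.4) / 3 = 26.5 s
v_surface = L / t̄ = 109.7 / 26.5 = 4.140 ft/s
v_mean = 0.83 × 4.140 = 3.436 ft/s
Q = A × v_mean = 198 × 3.436 = 680.3 ft³/s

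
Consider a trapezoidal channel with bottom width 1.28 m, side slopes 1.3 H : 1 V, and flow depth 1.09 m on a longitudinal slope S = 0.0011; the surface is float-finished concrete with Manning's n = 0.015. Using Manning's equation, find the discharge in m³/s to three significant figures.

A = (b + z·y)·y = (1.28 + 1.3×1.09)×1.09 = 2.940 m²
P = b + 2y√(1+z²) = 1.28 + 2×1.09×√(1+1.3²) = 4.855 m
R = A/P = 2.940/4.855 = 0.6054 m
Q = (1/n)·A·R^(2/3)·S^(1/2) = (1/0.015) × 2.940 × 0.6054^(2/3) × 0.0011^(1/2) = 4.652 m³/s

4.65 m³/s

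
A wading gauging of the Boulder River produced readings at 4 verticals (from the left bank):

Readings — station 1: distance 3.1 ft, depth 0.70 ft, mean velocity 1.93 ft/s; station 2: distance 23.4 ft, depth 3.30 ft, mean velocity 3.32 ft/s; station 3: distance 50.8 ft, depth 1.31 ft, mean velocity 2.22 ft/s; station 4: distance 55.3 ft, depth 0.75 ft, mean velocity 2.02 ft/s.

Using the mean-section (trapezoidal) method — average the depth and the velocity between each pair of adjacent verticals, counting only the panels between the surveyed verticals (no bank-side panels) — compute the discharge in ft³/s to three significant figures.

Panel 1-2: Δb = 20.3 ft, d̄ = (0.70+3.30)/2 = 2, v̄ = (1.93+3.32)/2 = 2.625 → q = 20.3×2×2.625 = 106.6 ft³/s
Panel 2-3: Δb = 27.4 ft, d̄ = (3.30+1.31)/2 = 2.305, v̄ = (3.32+2.22)/2 = 2.77 → q = 27.4×2.305×2.77 = 174.9 ft³/s
Panel 3-4: Δb = 4.5 ft, d̄ = (1.31+0.75)/2 = 1.03, v̄ = (2.22+2.02)/2 = 2.12 → q = 4.5×1.03×2.12 = 9.826 ft³/s
Q = Σ q = 291.3 ft³/s

291 ft³/s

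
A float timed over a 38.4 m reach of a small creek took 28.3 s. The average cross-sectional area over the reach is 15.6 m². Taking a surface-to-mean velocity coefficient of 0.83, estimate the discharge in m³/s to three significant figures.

v_surface = L / t̄ = 38.4 / 28.3 = 1.357 m/s
v_mean = 0.83 × 1.357 = 1.126 m/s
Q = A × v_mean = 15.6 × 1.126 = 17.57 m³/s

17.6 m³/s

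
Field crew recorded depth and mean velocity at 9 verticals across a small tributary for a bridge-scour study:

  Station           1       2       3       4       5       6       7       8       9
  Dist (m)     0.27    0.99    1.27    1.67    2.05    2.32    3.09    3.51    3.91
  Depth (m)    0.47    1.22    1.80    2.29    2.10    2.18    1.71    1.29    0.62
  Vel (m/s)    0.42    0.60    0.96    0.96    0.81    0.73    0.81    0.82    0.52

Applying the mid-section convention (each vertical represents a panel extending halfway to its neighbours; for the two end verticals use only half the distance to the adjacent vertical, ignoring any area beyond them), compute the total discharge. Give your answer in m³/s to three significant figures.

w_1 = (0.99 − 0.27)/2 = 0.36 m; q_1 = 0.42 × 0.47 × 0.36 = 0.07106 m³/s
w_2 = (1.27 − 0.27)/2 = 0.5 m; q_2 = 0.60 × 1.22 × 0.5 = 0.3660 m³/s
w_3 = (1.67 − 0.99)/2 = 0.34 m; q_3 = 0.96 × 1.80 × 0.34 = 0.5875 m³/s
w_4 = (2.05 − 1.27)/2 = 0.39 m; q_4 = 0.96 × 2.29 × 0.39 = 0.8574 m³/s
w_5 = (2.32 − 1.67)/2 = 0.325 m; q_5 = 0.81 × 2.10 × 0.325 = 0.5528 m³/s
w_6 = (3.09 − 2.05)/2 = 0.52 m; q_6 = 0.73 × 2.18 × 0.52 = 0.8275 m³/s
w_7 = (3.51 − 2.32)/2 = 0.595 m; q_7 = 0.81 × 1.71 × 0.595 = 0.8241 m³/s
w_8 = (3.91 − 3.09)/2 = 0.41 m; q_8 = 0.82 × 1.29 × 0.41 = 0.4337 m³/s
w_9 = (3.91 − 3.51)/2 = 0.2 m; q_9 = 0.52 × 0.62 × 0.2 = 0.06448 m³/s
Q = Σ qᵢ = 4.585 m³/s

4.58 m³/s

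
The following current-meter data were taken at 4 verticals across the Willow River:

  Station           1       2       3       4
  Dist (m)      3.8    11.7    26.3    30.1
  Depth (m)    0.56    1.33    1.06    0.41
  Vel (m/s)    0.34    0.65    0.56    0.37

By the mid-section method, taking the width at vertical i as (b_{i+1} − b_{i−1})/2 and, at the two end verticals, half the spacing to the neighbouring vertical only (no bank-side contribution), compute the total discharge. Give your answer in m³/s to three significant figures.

16.2 m³/s

w_1 = (11.7 − 3.8)/2 = 3.95 m; q_1 = 0.34 × 0.56 × 3.95 = 0.7521 m³/s
w_2 = (26.3 − 3.8)/2 = 11.25 m; q_2 = 0.65 × 1.33 × 11.25 = 9.726 m³/s
w_3 = (30.1 − 11.7)/2 = 9.2 m; q_3 = 0.56 × 1.06 × 9.2 = 5.461 m³/s
w_4 = (30.1 − 26.3)/2 = 1.9 m; q_4 = 0.37 × 0.41 × 1.9 = 0.2882 m³/s
Q = Σ qᵢ = 16.23 m³/s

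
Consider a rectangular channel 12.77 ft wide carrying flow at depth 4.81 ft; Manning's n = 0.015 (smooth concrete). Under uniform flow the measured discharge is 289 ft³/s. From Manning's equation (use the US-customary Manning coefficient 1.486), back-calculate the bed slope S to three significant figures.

0.000587

A = b·y = 12.77 × 4.81 = 61.42 ft²
P = b + 2y = 12.77 + 2×4.81 = 22.39 ft
R = A/P = 61.42/22.39 = 2.743 ft
S = (Q·n / (1.486·A·R^(2/3)))² = (289×0.015 / (1.486×61.42×1.960))² = 0.0005873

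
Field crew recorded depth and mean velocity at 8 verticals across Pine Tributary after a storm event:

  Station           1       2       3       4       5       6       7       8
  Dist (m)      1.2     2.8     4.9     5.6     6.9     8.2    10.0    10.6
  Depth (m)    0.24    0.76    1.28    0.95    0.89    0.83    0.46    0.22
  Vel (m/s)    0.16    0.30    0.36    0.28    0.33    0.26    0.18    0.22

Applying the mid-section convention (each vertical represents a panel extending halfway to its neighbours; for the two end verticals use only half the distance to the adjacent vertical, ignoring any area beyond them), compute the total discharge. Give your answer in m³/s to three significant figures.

w_1 = (2.8 − 1.2)/2 = 0.8 m; q_1 = 0.16 × 0.24 × 0.8 = 0.03072 m³/s
w_2 = (4.9 − 1.2)/2 = 1.85 m; q_2 = 0.30 × 0.76 × 1.85 = 0.4218 m³/s
w_3 = (5.6 − 2.8)/2 = 1.4 m; q_3 = 0.36 × 1.28 × 1.4 = 0.6451 m³/s
w_4 = (6.9 − 4.9)/2 = 1 m; q_4 = 0.28 × 0.95 × 1 = 0.2660 m³/s
w_5 = (8.2 − 5.6)/2 = 1.3 m; q_5 = 0.33 × 0.89 × 1.3 = 0.3818 m³/s
w_6 = (10.0 − 6.9)/2 = 1.55 m; q_6 = 0.26 × 0.83 × 1.55 = 0.3345 m³/s
w_7 = (10.6 − 8.2)/2 = 1.2 m; q_7 = 0.18 × 0.46 × 1.2 = 0.09936 m³/s
w_8 = (10.6 − 10.0)/2 = 0.3 m; q_8 = 0.22 × 0.22 × 0.3 = 0.01452 m³/s
Q = Σ qᵢ = 2.194 m³/s

2.19 m³/s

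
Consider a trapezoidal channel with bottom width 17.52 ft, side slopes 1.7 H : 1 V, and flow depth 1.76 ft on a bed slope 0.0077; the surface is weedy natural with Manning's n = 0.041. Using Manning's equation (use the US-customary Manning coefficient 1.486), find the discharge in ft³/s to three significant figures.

149 ft³/s

A = (b + z·y)·y = (17.52 + 1.7×1.76)×1.76 = 36.10 ft²
P = b + 2y√(1+z²) = 17.52 + 2×1.76×√(1+1.7²) = 24.46 ft
R = A/P = 36.10/24.46 = 1.476 ft
Q = (1.486/n)·A·R^(2/3)·S^(1/2) = (1.486/0.041) × 36.10 × 1.476^(2/3) × 0.0077^(1/2) = 148.8 ft³/s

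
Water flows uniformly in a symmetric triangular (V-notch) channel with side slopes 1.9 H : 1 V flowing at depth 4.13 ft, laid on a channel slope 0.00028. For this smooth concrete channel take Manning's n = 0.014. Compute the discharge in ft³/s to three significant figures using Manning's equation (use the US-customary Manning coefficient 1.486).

86.0 ft³/s

A = z·y² = 1.9×4.13² = 32.41 ft²
P = 2y√(1+z²) = 2×4.13×√(1+1.9²) = 17.73 ft
R = A/P = 32.41/17.73 = 1.827 ft
Q = (1.486/n)·A·R^(2/3)·S^(1/2) = (1.486/0.014) × 32.41 × 1.827^(2/3) × 0.00028^(1/2) = 86.03 ft³/s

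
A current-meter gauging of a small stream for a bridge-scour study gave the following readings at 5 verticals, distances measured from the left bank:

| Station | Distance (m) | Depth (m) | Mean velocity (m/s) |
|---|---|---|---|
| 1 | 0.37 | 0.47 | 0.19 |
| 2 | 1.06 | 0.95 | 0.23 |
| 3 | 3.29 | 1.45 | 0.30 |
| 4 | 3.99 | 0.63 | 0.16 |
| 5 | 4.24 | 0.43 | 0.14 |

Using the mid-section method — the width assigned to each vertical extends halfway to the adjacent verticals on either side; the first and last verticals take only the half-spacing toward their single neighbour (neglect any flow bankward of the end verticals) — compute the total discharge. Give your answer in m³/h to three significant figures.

w_1 = (1.06 − 0.37)/2 = 0.345 m; q_1 = 0.19 × 0.47 × 0.345 = 0.03081 m³/s
w_2 = (3.29 − 0.37)/2 = 1.46 m; q_2 = 0.23 × 0.95 × 1.46 = 0.3190 m³/s
w_3 = (3.99 − 1.06)/2 = 1.465 m; q_3 = 0.30 × 1.45 × 1.465 = 0.6373 m³/s
w_4 = (4.24 − 3.29)/2 = 0.475 m; q_4 = 0.16 × 0.63 × 0.475 = 0.04788 m³/s
w_5 = (4.24 − 3.99)/2 = 0.125 m; q_5 = 0.14 × 0.43 × 0.125 = 0.007525 m³/s
Q = Σ qᵢ = 1.042 m³/s
= 1.042 × 3600 = 3753 m³/h

3750 m³/h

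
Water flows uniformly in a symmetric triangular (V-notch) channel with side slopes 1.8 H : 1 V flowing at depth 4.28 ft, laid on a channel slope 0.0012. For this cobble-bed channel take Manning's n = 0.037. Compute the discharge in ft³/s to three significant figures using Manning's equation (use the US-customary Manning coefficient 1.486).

69.6 ft³/s

A = z·y² = 1.8×4.28² = 32.97 ft²
P = 2y√(1+z²) = 2×4.28×√(1+1.8²) = 17.63 ft
R = A/P = 32.97/17.63 = 1.871 ft
Q = (1.486/n)·A·R^(2/3)·S^(1/2) = (1.486/0.037) × 32.97 × 1.871^(2/3) × 0.0012^(1/2) = 69.65 ft³/s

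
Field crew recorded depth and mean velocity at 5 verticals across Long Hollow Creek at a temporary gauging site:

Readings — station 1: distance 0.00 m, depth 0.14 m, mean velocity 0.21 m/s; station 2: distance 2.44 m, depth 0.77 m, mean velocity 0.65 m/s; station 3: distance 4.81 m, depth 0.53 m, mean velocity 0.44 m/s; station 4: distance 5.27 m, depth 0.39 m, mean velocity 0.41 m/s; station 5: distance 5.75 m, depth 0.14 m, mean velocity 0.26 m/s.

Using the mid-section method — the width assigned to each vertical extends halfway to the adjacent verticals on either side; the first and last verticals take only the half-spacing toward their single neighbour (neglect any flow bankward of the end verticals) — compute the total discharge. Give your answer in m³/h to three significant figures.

w_1 = (2.44 − 0.00)/2 = 1.22 m; q_1 = 0.21 × 0.14 × 1.22 = 0.03587 m³/s
w_2 = (4.81 − 0.00)/2 = 2.405 m; q_2 = 0.65 × 0.77 × 2.405 = 1.204 m³/s
w_3 = (5.27 − 2.44)/2 = 1.415 m; q_3 = 0.44 × 0.53 × 1.415 = 0.3300 m³/s
w_4 = (5.75 − 4.81)/2 = 0.47 m; q_4 = 0.41 × 0.39 × 0.47 = 0.07515 m³/s
w_5 = (5.75 − 5.27)/2 = 0.24 m; q_5 = 0.26 × 0.14 × 0.24 = 0.008736 m³/s
Q = Σ qᵢ = 1.653 m³/s
= 1.653 × 3600 = 5952 m³/h

5950 m³/h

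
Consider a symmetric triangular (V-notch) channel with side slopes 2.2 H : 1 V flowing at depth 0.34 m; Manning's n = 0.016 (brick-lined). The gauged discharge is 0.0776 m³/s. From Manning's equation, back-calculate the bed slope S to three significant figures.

A = z·y² = 2.2×0.34² = 0.2543 m²
P = 2y√(1+z²) = 2×0.34×√(1+2.2²) = 1.643 m
R = A/P = 0.2543/1.643 = 0.1548 m
S = (Q·n / (1·A·R^(2/3)))² = (0.0776×0.016 / (1×0.2543×0.2883))² = 0.0002868

0.000287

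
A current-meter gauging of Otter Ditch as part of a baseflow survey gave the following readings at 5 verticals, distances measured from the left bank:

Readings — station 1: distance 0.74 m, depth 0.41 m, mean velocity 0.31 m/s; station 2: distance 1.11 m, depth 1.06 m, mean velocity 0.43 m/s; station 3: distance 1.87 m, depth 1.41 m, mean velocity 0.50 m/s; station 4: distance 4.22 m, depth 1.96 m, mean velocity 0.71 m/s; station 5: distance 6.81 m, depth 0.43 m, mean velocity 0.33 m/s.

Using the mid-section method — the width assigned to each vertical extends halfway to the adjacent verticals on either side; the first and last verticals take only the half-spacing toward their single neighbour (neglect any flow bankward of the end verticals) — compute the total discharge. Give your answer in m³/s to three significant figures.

w_1 = (1.11 − 0.74)/2 = 0.185 m; q_1 = 0.31 × 0.41 × 0.185 = 0.02351 m³/s
w_2 = (1.87 − 0.74)/2 = 0.565 m; q_2 = 0.43 × 1.06 × 0.565 = 0.2575 m³/s
w_3 = (4.22 − 1.11)/2 = 1.555 m; q_3 = 0.50 × 1.41 × 1.555 = 1.096 m³/s
w_4 = (6.81 − 1.87)/2 = 2.47 m; q_4 = 0.71 × 1.96 × 2.47 = 3.437 m³/s
w_5 = (6.81 − 4.22)/2 = 1.295 m; q_5 = 0.33 × 0.43 × 1.295 = 0.1838 m³/s
Q = Σ qᵢ = 4.998 m³/s

5.00 m³/s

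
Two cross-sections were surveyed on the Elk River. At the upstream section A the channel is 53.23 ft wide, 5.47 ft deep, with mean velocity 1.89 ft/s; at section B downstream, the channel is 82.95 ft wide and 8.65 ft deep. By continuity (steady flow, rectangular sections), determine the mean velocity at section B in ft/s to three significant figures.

Q = A₁V₁ = (53.23×5.47) × 1.89 = 550.3 ft³/s
A₂ = 82.95 × 8.65 = 717.5 ft²
V₂ = Q/A₂ = 550.3/717.5 = 0.7670 ft/s

0.767 ft/s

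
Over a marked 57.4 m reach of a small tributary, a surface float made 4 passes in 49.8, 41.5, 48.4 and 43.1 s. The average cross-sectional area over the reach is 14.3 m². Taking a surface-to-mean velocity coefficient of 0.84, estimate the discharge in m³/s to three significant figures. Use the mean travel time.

15.1 m³/s

t̄ = (49.8 + 41.5 + 48.4 + 43.1) / 4 = 45.7 s
v_surface = L / t̄ = 57.4 / 45.7 = 1.256 m/s
v_mean = 0.84 × 1.256 = 1.055 m/s
Q = A × v_mean = 14.3 × 1.055 = 15.09 m³/s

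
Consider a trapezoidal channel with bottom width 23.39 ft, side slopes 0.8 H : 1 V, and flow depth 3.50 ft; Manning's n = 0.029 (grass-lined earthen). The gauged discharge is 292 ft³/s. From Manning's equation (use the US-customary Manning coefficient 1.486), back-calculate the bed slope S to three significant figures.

0.000964

A = (b + z·y)·y = (23.39 + 0.8×3.50)×3.50 = 91.67 ft²
P = b + 2y√(1+z²) = 23.39 + 2×3.50×√(1+0.8²) = 32.35 ft
R = A/P = 91.67/32.35 = 2.833 ft
S = (Q·n / (1.486·A·R^(2/3)))² = (292×0.029 / (1.486×91.67×2.002))² = 0.0009640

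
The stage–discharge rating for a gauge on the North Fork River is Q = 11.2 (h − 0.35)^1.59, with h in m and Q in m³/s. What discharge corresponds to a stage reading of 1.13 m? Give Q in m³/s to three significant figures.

7.54 m³/s

Q = 11.2 × (1.13 − 0.35)^1.59 = 11.2 × 0.78^1.59 = 7.545 m³/s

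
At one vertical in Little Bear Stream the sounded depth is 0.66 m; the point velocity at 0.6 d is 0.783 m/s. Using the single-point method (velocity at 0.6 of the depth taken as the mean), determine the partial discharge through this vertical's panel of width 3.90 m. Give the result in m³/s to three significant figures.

2.02 m³/s

v̄ = v₀.₆ = 0.783 m/s
q = v̄ × d × w = 0.7830 × 0.66 × 3.90 = 2.015 m³/s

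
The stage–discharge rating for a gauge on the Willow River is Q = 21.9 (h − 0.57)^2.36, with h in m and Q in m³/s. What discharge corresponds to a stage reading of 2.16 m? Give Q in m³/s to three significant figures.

65.4 m³/s

Q = 21.9 × (2.16 − 0.57)^2.36 = 21.9 × 1.59^2.36 = 65.42 m³/s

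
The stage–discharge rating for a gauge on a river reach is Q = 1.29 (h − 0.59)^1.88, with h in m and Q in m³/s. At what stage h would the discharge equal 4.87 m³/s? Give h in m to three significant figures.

2.62 m

h − h₀ = (Q/C)^(1/b) = (4.87/1.29)^(1/1.88) = 2.027 m
h = 0.59 + 2.027 = 2.617 m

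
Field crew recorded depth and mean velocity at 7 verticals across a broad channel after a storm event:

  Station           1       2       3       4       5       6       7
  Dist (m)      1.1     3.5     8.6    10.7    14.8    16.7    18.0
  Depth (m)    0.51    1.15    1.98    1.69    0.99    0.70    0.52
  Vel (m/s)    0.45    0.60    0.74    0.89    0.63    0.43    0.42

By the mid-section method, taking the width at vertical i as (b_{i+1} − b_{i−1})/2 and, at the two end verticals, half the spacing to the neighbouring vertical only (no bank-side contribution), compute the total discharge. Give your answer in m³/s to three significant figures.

15.3 m³/s

w_1 = (3.5 − 1.1)/2 = 1.2 m; q_1 = 0.45 × 0.51 × 1.2 = 0.2754 m³/s
w_2 = (8.6 − 1.1)/2 = 3.75 m; q_2 = 0.60 × 1.15 × 3.75 = 2.588 m³/s
w_3 = (10.7 − 3.5)/2 = 3.6 m; q_3 = 0.74 × 1.98 × 3.6 = 5.275 m³/s
w_4 = (14.8 − 8.6)/2 = 3.1 m; q_4 = 0.89 × 1.69 × 3.1 = 4.663 m³/s
w_5 = (16.7 − 10.7)/2 = 3 m; q_5 = 0.63 × 0.99 × 3 = 1.871 m³/s
w_6 = (18.0 − 14.8)/2 = 1.6 m; q_6 = 0.43 × 0.70 × 1.6 = 0.4816 m³/s
w_7 = (18.0 − 16.7)/2 = 0.65 m; q_7 = 0.42 × 0.52 × 0.65 = 0.1420 m³/s
Q = Σ qᵢ = 15.29 m³/s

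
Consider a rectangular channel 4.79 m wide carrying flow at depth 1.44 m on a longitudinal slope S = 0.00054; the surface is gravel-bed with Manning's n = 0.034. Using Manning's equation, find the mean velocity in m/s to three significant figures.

A = b·y = 4.79 × 1.44 = 6.898 m²
P = b + 2y = 4.79 + 2×1.44 = 7.670 m
R = A/P = 6.898/7.670 = 0.8993 m
Q = (1/n)·A·R^(2/3)·S^(1/2) = (1/0.034) × 6.898 × 0.8993^(2/3) × 0.00054^(1/2) = 4.392 m³/s
V = Q/A = 4.392/6.898 = 0.6368 m/s

0.637 m/s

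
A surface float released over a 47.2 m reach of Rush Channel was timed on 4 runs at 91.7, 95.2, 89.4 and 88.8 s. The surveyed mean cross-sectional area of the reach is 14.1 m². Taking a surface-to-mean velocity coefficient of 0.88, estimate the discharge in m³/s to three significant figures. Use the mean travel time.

t̄ = (91.7 + 95.2 + 89.4 + 88.8) / 4 = 91.275 s
v_surface = L / t̄ = 47.2 / 91.275 = 0.5171 m/s
v_mean = 0.88 × 0.5171 = 0.4551 m/s
Q = A × v_mean = 14.1 × 0.4551 = 6.416 m³/s

6.42 m³/s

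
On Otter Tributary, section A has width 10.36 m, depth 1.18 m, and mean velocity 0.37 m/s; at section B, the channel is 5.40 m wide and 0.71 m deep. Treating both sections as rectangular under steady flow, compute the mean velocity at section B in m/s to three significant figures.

Q = A₁V₁ = (10.36×1.18) × 0.37 = 4.523 m³/s
A₂ = 5.40 × 0.71 = 3.834 m²
V₂ = Q/A₂ = 4.523/3.834 = 1.180 m/s

1.18 m/s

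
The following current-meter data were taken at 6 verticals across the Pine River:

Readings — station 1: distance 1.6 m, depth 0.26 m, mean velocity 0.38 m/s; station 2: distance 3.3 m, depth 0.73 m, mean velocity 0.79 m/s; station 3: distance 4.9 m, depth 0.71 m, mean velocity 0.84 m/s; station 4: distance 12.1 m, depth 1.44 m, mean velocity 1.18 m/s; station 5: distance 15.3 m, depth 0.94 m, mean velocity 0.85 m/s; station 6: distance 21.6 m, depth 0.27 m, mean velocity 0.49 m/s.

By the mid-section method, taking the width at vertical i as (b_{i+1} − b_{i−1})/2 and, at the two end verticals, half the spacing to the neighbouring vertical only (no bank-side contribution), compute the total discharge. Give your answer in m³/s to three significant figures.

16.7 m³/s

w_1 = (3.3 − 1.6)/2 = 0.85 m; q_1 = 0.38 × 0.26 × 0.85 = 0.08398 m³/s
w_2 = (4.9 − 1.6)/2 = 1.65 m; q_2 = 0.79 × 0.73 × 1.65 = 0.9516 m³/s
w_3 = (12.1 − 3.3)/2 = 4.4 m; q_3 = 0.84 × 0.71 × 4.4 = 2.624 m³/s
w_4 = (15.3 − 4.9)/2 = 5.2 m; q_4 = 1.18 × 1.44 × 5.2 = 8.836 m³/s
w_5 = (21.6 − 12.1)/2 = 4.75 m; q_5 = 0.85 × 0.94 × 4.75 = 3.795 m³/s
w_6 = (21.6 − 15.3)/2 = 3.15 m; q_6 = 0.49 × 0.27 × 3.15 = 0.4167 m³/s
Q = Σ qᵢ = 16.71 m³/s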